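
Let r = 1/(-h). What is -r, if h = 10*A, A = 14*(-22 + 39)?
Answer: 1/2380 ≈ 0.00042017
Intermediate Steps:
A = 238 (A = 14*17 = 238)
h = 2380 (h = 10*238 = 2380)
r = -1/2380 (r = 1/(-1*2380) = 1/(-2380) = -1/2380 ≈ -0.00042017)
-r = -1*(-1/2380) = 1/2380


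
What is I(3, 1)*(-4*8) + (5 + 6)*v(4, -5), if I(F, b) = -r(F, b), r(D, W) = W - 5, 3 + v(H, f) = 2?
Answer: -139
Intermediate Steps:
v(H, f) = -1 (v(H, f) = -3 + 2 = -1)
r(D, W) = -5 + W
I(F, b) = 5 - b (I(F, b) = -(-5 + b) = 5 - b)
I(3, 1)*(-4*8) + (5 + 6)*v(4, -5) = (5 - 1*1)*(-4*8) + (5 + 6)*(-1) = (5 - 1)*(-32) + 11*(-1) = 4*(-32) - 11 = -128 - 11 = -139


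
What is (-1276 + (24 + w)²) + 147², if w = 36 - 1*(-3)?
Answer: 24302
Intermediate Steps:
w = 39 (w = 36 + 3 = 39)
(-1276 + (24 + w)²) + 147² = (-1276 + (24 + 39)²) + 147² = (-1276 + 63²) + 21609 = (-1276 + 3969) + 21609 = 2693 + 21609 = 24302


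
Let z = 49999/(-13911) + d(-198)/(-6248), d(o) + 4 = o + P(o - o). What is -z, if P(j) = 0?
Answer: 154791865/43457964 ≈ 3.5619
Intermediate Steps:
d(o) = -4 + o (d(o) = -4 + (o + 0) = -4 + o)
z = -154791865/43457964 (z = 49999/(-13911) + (-4 - 198)/(-6248) = 49999*(-1/13911) - 202*(-1/6248) = -49999/13911 + 101/3124 = -154791865/43457964 ≈ -3.5619)
-z = -1*(-154791865/43457964) = 154791865/43457964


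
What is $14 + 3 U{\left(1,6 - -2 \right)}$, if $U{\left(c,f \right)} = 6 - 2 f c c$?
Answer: $-16$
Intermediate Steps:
$U{\left(c,f \right)} = 6 - 2 f c^{2}$ ($U{\left(c,f \right)} = 6 - 2 c f c = 6 - 2 f c^{2}$)
$14 + 3 U{\left(1,6 - -2 \right)} = 14 + 3 \left(6 - 2 \left(6 - -2\right) 1^{2}\right) = 14 + 3 \left(6 - 2 \left(6 + 2\right) 1\right) = 14 + 3 \left(6 - 16 \cdot 1\right) = 14 + 3 \left(6 - 16\right) = 14 + 3 \left(-10\right) = 14 - 30 = -16$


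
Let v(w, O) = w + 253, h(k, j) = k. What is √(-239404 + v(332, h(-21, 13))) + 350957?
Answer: 350957 + I*√238819 ≈ 3.5096e+5 + 488.69*I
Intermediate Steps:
v(w, O) = 253 + w
√(-239404 + v(332, h(-21, 13))) + 350957 = √(-239404 + (253 + 332)) + 350957 = √(-239404 + 585) + 350957 = √(-238819) + 350957 = I*√238819 + 350957 = 350957 + I*√238819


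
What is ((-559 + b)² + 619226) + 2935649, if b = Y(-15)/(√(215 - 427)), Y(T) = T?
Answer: 819879247/212 - 8385*I*√53/53 ≈ 3.8674e+6 - 1151.8*I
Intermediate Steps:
b = 15*I*√53/106 (b = -15/√(215 - 427) = -15*(-I*√53/106) = -(-15)*I*√53/106 = 15*I*√53/106 ≈ 1.0302*I)
((-559 + b)² + 619226) + 2935649 = ((-559 + 15*I*√53/106)² + 619226) + 2935649 = (619226 + (-559 + 15*I*√53/106)²) + 2935649 = 3554875 + (-559 + 15*I*√53/106)²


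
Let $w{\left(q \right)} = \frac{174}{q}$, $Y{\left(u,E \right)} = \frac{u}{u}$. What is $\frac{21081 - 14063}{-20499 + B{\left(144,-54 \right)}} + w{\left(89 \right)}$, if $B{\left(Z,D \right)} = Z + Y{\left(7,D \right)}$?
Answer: $\frac{1458497}{905753} \approx 1.6103$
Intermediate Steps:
$Y{\left(u,E \right)} = 1$
$B{\left(Z,D \right)} = 1 + Z$ ($B{\left(Z,D \right)} = Z + 1 = 1 + Z$)
$\frac{21081 - 14063}{-20499 + B{\left(144,-54 \right)}} + w{\left(89 \right)} = \frac{21081 - 14063}{-20499 + \left(1 + 144\right)} + \frac{174}{89} = \frac{7018}{-20499 + 145} + 174 \cdot \frac{1}{89} = \frac{7018}{-20354} + \frac{174}{89} = 7018 \left(- \frac{1}{20354}\right) + \frac{174}{89} = - \frac{3509}{10177} + \frac{174}{89} = \frac{1458497}{905753}$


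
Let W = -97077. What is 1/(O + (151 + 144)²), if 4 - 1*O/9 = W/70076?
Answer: 70076/6101760329 ≈ 1.1485e-5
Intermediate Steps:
O = 3396429/70076 (O = 36 - (-873693)/70076 = 36 - 9*(-97077/70076) = 36 + 873693/70076 = 3396429/70076 ≈ 48.468)
1/(O + (151 + 144)²) = 1/(3396429/70076 + (151 + 144)²) = 1/(3396429/70076 + 295²) = 1/(3396429/70076 + 87025) = 1/(6101760329/70076) = 70076/6101760329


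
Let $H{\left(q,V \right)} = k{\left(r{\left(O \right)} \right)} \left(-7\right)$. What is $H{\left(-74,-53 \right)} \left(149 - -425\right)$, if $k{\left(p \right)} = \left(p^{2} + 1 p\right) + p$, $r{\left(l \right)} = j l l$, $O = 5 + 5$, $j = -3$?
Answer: $-359209200$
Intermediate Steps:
$O = 10$
$r{\left(l \right)} = - 3 l^{2}$ ($r{\left(l \right)} = - 3 l l = - 3 l^{2}$)
$k{\left(p \right)} = p^{2} + 2 p$ ($k{\left(p \right)} = \left(p^{2} + p\right) + p = \left(p + p^{2}\right) + p = p^{2} + 2 p$)
$H{\left(q,V \right)} = -625800$ ($H{\left(q,V \right)} = - 3 \cdot 10^{2} \left(2 - 3 \cdot 10^{2}\right) \left(-7\right) = \left(-3\right) 100 \left(2 - 300\right) \left(-7\right) = - 300 \left(2 - 300\right) \left(-7\right) = \left(-300\right) \left(-298\right) \left(-7\right) = 89400 \left(-7\right) = -625800$)
$H{\left(-74,-53 \right)} \left(149 - -425\right) = - 625800 \left(149 - -425\right) = - 625800 \left(149 + 425\right) = \left(-625800\right) 574 = -359209200$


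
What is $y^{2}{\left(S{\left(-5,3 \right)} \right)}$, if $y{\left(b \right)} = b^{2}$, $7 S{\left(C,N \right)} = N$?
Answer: $\frac{81}{2401} \approx 0.033736$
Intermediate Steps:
$S{\left(C,N \right)} = \frac{N}{7}$
$y^{2}{\left(S{\left(-5,3 \right)} \right)} = \left(\left(\frac{1}{7} \cdot 3\right)^{2}\right)^{2} = \left(\left(\frac{3}{7}\right)^{2}\right)^{2} = \left(\frac{9}{49}\right)^{2} = \frac{81}{2401}$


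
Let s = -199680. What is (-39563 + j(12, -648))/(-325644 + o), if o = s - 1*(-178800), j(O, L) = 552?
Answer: 39011/346524 ≈ 0.11258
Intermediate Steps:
o = -20880 (o = -199680 - 1*(-178800) = -199680 + 178800 = -20880)
(-39563 + j(12, -648))/(-325644 + o) = (-39563 + 552)/(-325644 - 20880) = -39011/(-346524) = -39011*(-1/346524) = 39011/346524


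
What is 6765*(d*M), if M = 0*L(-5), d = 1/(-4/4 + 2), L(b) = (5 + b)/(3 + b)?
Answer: 0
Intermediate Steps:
L(b) = (5 + b)/(3 + b)
d = 1 (d = 1/(-4*¼ + 2) = 1/(-1 + 2) = 1/1 = 1)
M = 0 (M = 0*((5 - 5)/(3 - 5)) = 0*(0/(-2)) = 0*(-½*0) = 0*0 = 0)
6765*(d*M) = 6765*(1*0) = 6765*0 = 0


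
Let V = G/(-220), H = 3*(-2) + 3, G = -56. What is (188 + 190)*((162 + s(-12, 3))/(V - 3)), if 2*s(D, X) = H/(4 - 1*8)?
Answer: -13503105/604 ≈ -22356.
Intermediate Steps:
H = -3 (H = -6 + 3 = -3)
V = 14/55 (V = -56/(-220) = -56*(-1/220) = 14/55 ≈ 0.25455)
s(D, X) = 3/8 (s(D, X) = (-3/(4 - 1*8))/2 = (-3/(4 - 8))/2 = (-3/(-4))/2 = (-3*(-1/4))/2 = (1/2)*(3/4) = 3/8)
(188 + 190)*((162 + s(-12, 3))/(V - 3)) = (188 + 190)*((162 + 3/8)/(14/55 - 3)) = 378*(1299/(8*(-151/55))) = 378*((1299/8)*(-55/151)) = 378*(-71445/1208) = -13503105/604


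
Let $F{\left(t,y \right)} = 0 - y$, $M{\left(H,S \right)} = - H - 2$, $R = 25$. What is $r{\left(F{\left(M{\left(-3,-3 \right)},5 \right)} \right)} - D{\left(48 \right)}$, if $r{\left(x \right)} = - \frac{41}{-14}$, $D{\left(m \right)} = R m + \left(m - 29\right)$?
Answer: $- \frac{17025}{14} \approx -1216.1$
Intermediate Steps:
$M{\left(H,S \right)} = -2 - H$
$F{\left(t,y \right)} = - y$
$D{\left(m \right)} = -29 + 26 m$ ($D{\left(m \right)} = 25 m + \left(m - 29\right) = 25 m + \left(-29 + m\right) = -29 + 26 m$)
$r{\left(x \right)} = \frac{41}{14}$ ($r{\left(x \right)} = \left(-41\right) \left(- \frac{1}{14}\right) = \frac{41}{14}$)
$r{\left(F{\left(M{\left(-3,-3 \right)},5 \right)} \right)} - D{\left(48 \right)} = \frac{41}{14} - \left(-29 + 26 \cdot 48\right) = \frac{41}{14} - \left(-29 + 1248\right) = \frac{41}{14} - 1219 = - \frac{17025}{14}$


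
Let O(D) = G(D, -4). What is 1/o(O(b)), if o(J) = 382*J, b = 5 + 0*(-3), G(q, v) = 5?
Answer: 1/1910 ≈ 0.00052356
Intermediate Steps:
b = 5 (b = 5 + 0 = 5)
O(D) = 5
1/o(O(b)) = 1/(382*5) = 1/1910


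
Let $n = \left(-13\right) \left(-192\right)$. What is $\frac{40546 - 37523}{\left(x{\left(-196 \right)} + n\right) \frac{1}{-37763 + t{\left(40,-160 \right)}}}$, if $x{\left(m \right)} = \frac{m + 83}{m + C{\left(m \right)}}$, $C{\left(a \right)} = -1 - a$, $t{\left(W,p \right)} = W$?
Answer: $- \frac{114036629}{2609} \approx -43709.0$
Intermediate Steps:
$n = 2496$
$x{\left(m \right)} = -83 - m$ ($x{\left(m \right)} = \frac{m + 83}{m - \left(1 + m\right)} = \frac{83 + m}{-1} = \left(83 + m\right) \left(-1\right) = -83 - m$)
$\frac{40546 - 37523}{\left(x{\left(-196 \right)} + n\right) \frac{1}{-37763 + t{\left(40,-160 \right)}}} = \frac{40546 - 37523}{\left(\left(-83 - -196\right) + 2496\right) \frac{1}{-37763 + 40}} = \frac{40546 - 37523}{\left(\left(-83 + 196\right) + 2496\right) \frac{1}{-37723}} = \frac{3023}{\left(113 + 2496\right) \left(- \frac{1}{37723}\right)} = \frac{3023}{2609 \left(- \frac{1}{37723}\right)} = \frac{3023}{- \frac{2609}{37723}} = 3023 \left(- \frac{37723}{2609}\right) = - \frac{114036629}{2609}$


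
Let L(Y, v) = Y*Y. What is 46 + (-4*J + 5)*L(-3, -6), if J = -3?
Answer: 199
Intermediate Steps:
L(Y, v) = Y**2
46 + (-4*J + 5)*L(-3, -6) = 46 + (-4*(-3) + 5)*(-3)**2 = 46 + (12 + 5)*9 = 46 + 17*9 = 46 + 153 = 199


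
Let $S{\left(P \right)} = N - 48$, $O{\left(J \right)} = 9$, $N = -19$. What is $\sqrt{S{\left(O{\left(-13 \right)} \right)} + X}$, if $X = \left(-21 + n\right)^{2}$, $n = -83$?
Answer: $\sqrt{10749} \approx 103.68$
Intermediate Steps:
$S{\left(P \right)} = -67$ ($S{\left(P \right)} = -19 - 48 = -67$)
$X = 10816$ ($X = \left(-21 - 83\right)^{2} = \left(-104\right)^{2} = 10816$)
$\sqrt{S{\left(O{\left(-13 \right)} \right)} + X} = \sqrt{-67 + 10816} = \sqrt{10749}$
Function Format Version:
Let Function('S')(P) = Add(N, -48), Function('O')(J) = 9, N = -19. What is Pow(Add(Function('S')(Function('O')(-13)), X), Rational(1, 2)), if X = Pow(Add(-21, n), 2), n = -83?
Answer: Pow(10749, Rational(1, 2)) ≈ 103.68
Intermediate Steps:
Function('S')(P) = -67 (Function('S')(P) = Add(-19, -48) = -67)
X = 10816 (X = Pow(Add(-21, -83), 2) = Pow(-104, 2) = 10816)
Pow(Add(Function('S')(Function('O')(-13)), X), Rational(1, 2)) = Pow(Add(-67, 10816), Rational(1, 2)) = Pow(10749, Rational(1, 2))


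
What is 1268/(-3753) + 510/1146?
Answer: 76817/716823 ≈ 0.10716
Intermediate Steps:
1268/(-3753) + 510/1146 = 1268*(-1/3753) + 510*(1/1146) = -1268/3753 + 85/191 = 76817/716823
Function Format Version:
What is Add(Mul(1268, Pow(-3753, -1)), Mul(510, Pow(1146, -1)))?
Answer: Rational(76817, 716823) ≈ 0.10716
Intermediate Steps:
Add(Mul(1268, Pow(-3753, -1)), Mul(510, Pow(1146, -1))) = Add(Mul(1268, Rational(-1, 3753)), Mul(510, Rational(1, 1146))) = Add(Rational(-1268, 3753), Rational(85, 191)) = Rational(76817, 716823)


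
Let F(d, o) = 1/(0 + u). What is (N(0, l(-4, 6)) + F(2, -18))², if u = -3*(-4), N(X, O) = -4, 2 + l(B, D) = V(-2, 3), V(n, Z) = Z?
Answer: 2209/144 ≈ 15.340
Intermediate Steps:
l(B, D) = 1 (l(B, D) = -2 + 3 = 1)
u = 12
F(d, o) = 1/12 (F(d, o) = 1/(0 + 12) = 1/12)
(N(0, l(-4, 6)) + F(2, -18))² = (-4 + 1/12)² = (-47/12)² = 2209/144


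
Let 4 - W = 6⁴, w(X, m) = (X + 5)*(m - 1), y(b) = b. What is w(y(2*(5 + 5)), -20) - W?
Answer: 767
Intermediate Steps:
w(X, m) = (-1 + m)*(5 + X) (w(X, m) = (5 + X)*(-1 + m) = (-1 + m)*(5 + X))
W = -1292 (W = 4 - 1*6⁴ = 4 - 1*1296 = 4 - 1296 = -1292)
w(y(2*(5 + 5)), -20) - W = (-5 - 2*(5 + 5) + 5*(-20) + (2*(5 + 5))*(-20)) - 1*(-1292) = (-5 - 2*10 - 100 + (2*10)*(-20)) + 1292 = (-5 - 1*20 - 100 + 20*(-20)) + 1292 = (-5 - 20 - 100 - 400) + 1292 = -525 + 1292 = 767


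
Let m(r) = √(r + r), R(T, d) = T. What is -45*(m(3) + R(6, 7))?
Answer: -270 - 45*√6 ≈ -380.23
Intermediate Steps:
m(r) = √2*√r (m(r) = √(2*r) = √2*√r)
-45*(m(3) + R(6, 7)) = -45*(√2*√3 + 6) = -45*(√6 + 6) = -45*(6 + √6) = -270 - 45*√6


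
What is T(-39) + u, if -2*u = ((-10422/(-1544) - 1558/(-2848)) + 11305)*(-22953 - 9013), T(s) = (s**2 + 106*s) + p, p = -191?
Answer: 257461535017/1424 ≈ 1.8080e+8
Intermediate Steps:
T(s) = -191 + s**2 + 106*s (T(s) = (s**2 + 106*s) - 191 = -191 + s**2 + 106*s)
u = 257465527913/1424 (u = -((-10422/(-1544) - 1558/(-2848)) + 11305)*(-22953 - 9013)/2 = -((-10422*(-1/1544) - 1558*(-1/2848)) + 11305)*(-31966)/2 = -((27/4 + 779/1424) + 11305)*(-31966)/2 = -(10391/1424 + 11305)*(-31966)/2 = -16108711*(-31966)/2848 = -1/2*(-257465527913/712) = 257465527913/1424 ≈ 1.8080e+8)
T(-39) + u = (-191 + (-39)**2 + 106*(-39)) + 257465527913/1424 = (-191 + 1521 - 4134) + 257465527913/1424 = -2804 + 257465527913/1424 = 257461535017/1424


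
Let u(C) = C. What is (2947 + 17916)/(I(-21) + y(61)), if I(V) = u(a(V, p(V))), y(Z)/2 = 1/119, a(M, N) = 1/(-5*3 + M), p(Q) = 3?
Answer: -89377092/47 ≈ -1.9016e+6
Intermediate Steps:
a(M, N) = 1/(-15 + M)
y(Z) = 2/119
I(V) = 1/(-15 + V)
(2947 + 17916)/(I(-21) + y(61)) = (2947 + 17916)/(1/(-15 - 21) + 2/119) = 20863/(1/(-36) + 2/119) = 20863/(-1/36 + 2/119) = 20863/(-47/4284) = 20863*(-4284/47) = -89377092/47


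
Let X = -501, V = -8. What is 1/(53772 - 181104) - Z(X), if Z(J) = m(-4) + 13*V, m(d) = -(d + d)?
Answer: 12223871/127332 ≈ 96.000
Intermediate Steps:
m(d) = -2*d
Z(J) = -96 (Z(J) = -2*(-4) + 13*(-8) = 8 - 104 = -96)
1/(53772 - 181104) - Z(X) = 1/(53772 - 181104) - 1*(-96) = 1/(-127332) + 96 = -1/127332 + 96 = 12223871/127332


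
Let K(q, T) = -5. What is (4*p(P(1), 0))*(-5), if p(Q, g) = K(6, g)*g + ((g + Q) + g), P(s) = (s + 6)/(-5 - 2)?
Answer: 20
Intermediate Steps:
P(s) = -6/7 - s/7 (P(s) = (6 + s)/(-7) = (6 + s)*(-1/7) = -6/7 - s/7)
p(Q, g) = Q - 3*g (p(Q, g) = -5*g + ((g + Q) + g) = -5*g + ((Q + g) + g) = -5*g + (Q + 2*g) = Q - 3*g)
(4*p(P(1), 0))*(-5) = (4*((-6/7 - 1/7*1) - 3*0))*(-5) = (4*((-6/7 - 1/7) + 0))*(-5) = (4*(-1 + 0))*(-5) = (4*(-1))*(-5) = -4*(-5) = 20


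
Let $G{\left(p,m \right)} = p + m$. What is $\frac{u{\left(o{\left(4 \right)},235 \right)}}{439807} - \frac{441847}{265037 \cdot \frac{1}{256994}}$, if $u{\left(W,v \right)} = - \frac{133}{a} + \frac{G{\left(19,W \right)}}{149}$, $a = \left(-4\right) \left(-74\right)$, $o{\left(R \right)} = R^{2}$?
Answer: $- \frac{2202596838255130108813}{5140988399093336} \approx -4.2844 \cdot 10^{5}$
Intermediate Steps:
$G{\left(p,m \right)} = m + p$
$a = 296$
$u{\left(W,v \right)} = - \frac{14193}{44104} + \frac{W}{149}$ ($u{\left(W,v \right)} = - \frac{133}{296} + \frac{W + 19}{149} = \left(-133\right) \frac{1}{296} + \left(19 + W\right) \frac{1}{149} = - \frac{133}{296} + \left(\frac{19}{149} + \frac{W}{149}\right) = - \frac{14193}{44104} + \frac{W}{149}$)
$\frac{u{\left(o{\left(4 \right)},235 \right)}}{439807} - \frac{441847}{265037 \cdot \frac{1}{256994}} = \frac{- \frac{14193}{44104} + \frac{4^{2}}{149}}{439807} - \frac{441847}{265037 \cdot \frac{1}{256994}} = \left(- \frac{14193}{44104} + \frac{1}{149} \cdot 16\right) \frac{1}{439807} - \frac{441847}{265037 \cdot \frac{1}{256994}} = \left(- \frac{14193}{44104} + \frac{16}{149}\right) \frac{1}{439807} - \frac{441847}{\frac{265037}{256994}} = \left(- \frac{9457}{44104}\right) \frac{1}{439807} - \frac{113552027918}{265037} = - \frac{9457}{19397247928} - \frac{113552027918}{265037} = - \frac{2202596838255130108813}{5140988399093336}$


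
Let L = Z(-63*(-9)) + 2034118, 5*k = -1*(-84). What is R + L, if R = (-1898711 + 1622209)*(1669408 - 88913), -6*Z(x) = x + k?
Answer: -4370079944693/10 ≈ -4.3701e+11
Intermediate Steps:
k = 84/5 (k = (-1*(-84))/5 = (⅕)*84 = 84/5 ≈ 16.800)
Z(x) = -14/5 - x/6 (Z(x) = -(x + 84/5)/6 = -(84/5 + x)/6 = -14/5 - x/6)
R = -437010028490 (R = -276502*1580495 = -437010028490)
L = 20340207/10 (L = (-14/5 - (-21)*(-9)/2) + 2034118 = (-14/5 - ⅙*567) + 2034118 = (-14/5 - 189/2) + 2034118 = -973/10 + 2034118 = 20340207/10 ≈ 2.0340e+6)
R + L = -437010028490 + 20340207/10 = -4370079944693/10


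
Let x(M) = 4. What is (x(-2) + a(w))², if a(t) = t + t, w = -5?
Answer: 36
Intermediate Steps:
a(t) = 2*t
(x(-2) + a(w))² = (4 + 2*(-5))² = (4 - 10)² = (-6)² = 36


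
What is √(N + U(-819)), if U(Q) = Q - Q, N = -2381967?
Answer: 9*I*√29407 ≈ 1543.4*I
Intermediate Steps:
U(Q) = 0
√(N + U(-819)) = √(-2381967 + 0) = √(-2381967) = 9*I*√29407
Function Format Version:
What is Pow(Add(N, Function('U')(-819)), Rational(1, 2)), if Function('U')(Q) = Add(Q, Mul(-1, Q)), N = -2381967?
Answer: Mul(9, I, Pow(29407, Rational(1, 2))) ≈ Mul(1543.4, I)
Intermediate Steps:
Function('U')(Q) = 0
Pow(Add(N, Function('U')(-819)), Rational(1, 2)) = Pow(Add(-2381967, 0), Rational(1, 2)) = Pow(-2381967, Rational(1, 2)) = Mul(9, I, Pow(29407, Rational(1, 2)))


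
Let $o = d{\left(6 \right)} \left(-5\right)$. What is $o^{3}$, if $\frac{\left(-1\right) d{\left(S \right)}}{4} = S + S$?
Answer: $13824000$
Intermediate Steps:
$d{\left(S \right)} = - 8 S$ ($d{\left(S \right)} = - 4 \left(S + S\right) = - 4 \cdot 2 S = - 8 S$)
$o = 240$ ($o = \left(-8\right) 6 \left(-5\right) = \left(-48\right) \left(-5\right) = 240$)
$o^{3} = 240^{3} = 13824000$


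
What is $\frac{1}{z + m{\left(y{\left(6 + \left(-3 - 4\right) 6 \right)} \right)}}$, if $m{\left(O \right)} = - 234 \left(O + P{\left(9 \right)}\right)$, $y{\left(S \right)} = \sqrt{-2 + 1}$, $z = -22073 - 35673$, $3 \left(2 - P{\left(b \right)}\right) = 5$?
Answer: $- \frac{1112}{64301341} + \frac{9 i}{128602682} \approx -1.7294 \cdot 10^{-5} + 6.9983 \cdot 10^{-8} i$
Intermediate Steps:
$P{\left(b \right)} = \frac{1}{3}$ ($P{\left(b \right)} = 2 - \frac{5}{3} = \frac{1}{3}$)
$z = -57746$ ($z = -22073 - 35673 = -57746$)
$y{\left(S \right)} = i$ ($y{\left(S \right)} = \sqrt{-1} = i$)
$m{\left(O \right)} = -78 - 234 O$ ($m{\left(O \right)} = - 234 \left(O + \frac{1}{3}\right) = - 234 \left(\frac{1}{3} + O\right) = -78 - 234 O$)
$\frac{1}{z + m{\left(y{\left(6 + \left(-3 - 4\right) 6 \right)} \right)}} = \frac{1}{-57746 - \left(78 + 234 i\right)} = \frac{1}{-57824 - 234 i} = \frac{-57824 + 234 i}{3343669732}$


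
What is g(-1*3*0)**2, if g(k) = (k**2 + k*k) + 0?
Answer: 0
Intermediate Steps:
g(k) = 2*k**2 (g(k) = (k**2 + k**2) + 0 = 2*k**2 + 0 = 2*k**2)
g(-1*3*0)**2 = (2*(-1*3*0)**2)**2 = (2*(-3*0)**2)**2 = (2*0**2)**2 = (2*0)**2 = 0**2 = 0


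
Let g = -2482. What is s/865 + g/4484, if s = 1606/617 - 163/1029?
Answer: -678055823519/1231267041690 ≈ -0.55070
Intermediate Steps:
s = 1552003/634893 (s = 1606*(1/617) - 163*1/1029 = 1606/617 - 163/1029 = 1552003/634893 ≈ 2.4445)
s/865 + g/4484 = (1552003/634893)/865 - 2482/4484 = (1552003/634893)*(1/865) - 2482*1/4484 = 1552003/549182445 - 1241/2242 = -678055823519/1231267041690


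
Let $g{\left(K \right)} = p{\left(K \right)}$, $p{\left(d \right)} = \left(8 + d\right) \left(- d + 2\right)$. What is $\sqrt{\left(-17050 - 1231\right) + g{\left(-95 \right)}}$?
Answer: $4 i \sqrt{1670} \approx 163.46 i$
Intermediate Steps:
$p{\left(d \right)} = \left(2 - d\right) \left(8 + d\right)$ ($p{\left(d \right)} = \left(8 + d\right) \left(2 - d\right) = \left(2 - d\right) \left(8 + d\right)$)
$g{\left(K \right)} = 16 - K^{2} - 6 K$
$\sqrt{\left(-17050 - 1231\right) + g{\left(-95 \right)}} = \sqrt{\left(-17050 - 1231\right) - 8439} = \sqrt{-18281 + \left(16 - 9025 + 570\right)} = \sqrt{-18281 - 8439} = \sqrt{-26720} = 4 i \sqrt{1670}$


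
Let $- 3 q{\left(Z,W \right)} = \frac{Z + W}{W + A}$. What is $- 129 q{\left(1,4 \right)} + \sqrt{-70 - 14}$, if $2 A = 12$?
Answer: $\frac{43}{2} + 2 i \sqrt{21} \approx 21.5 + 9.1651 i$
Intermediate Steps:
$A = 6$ ($A = \frac{1}{2} \cdot 12 = 6$)
$q{\left(Z,W \right)} = - \frac{W + Z}{3 \left(6 + W\right)}$ ($q{\left(Z,W \right)} = - \frac{\left(Z + W\right) \frac{1}{W + 6}}{3} = - \frac{\left(W + Z\right) \frac{1}{6 + W}}{3} = - \frac{\frac{1}{6 + W} \left(W + Z\right)}{3} = - \frac{W + Z}{3 \left(6 + W\right)}$)
$- 129 q{\left(1,4 \right)} + \sqrt{-70 - 14} = - 129 \frac{\left(-1\right) 4 - 1}{3 \left(6 + 4\right)} + \sqrt{-70 - 14} = - 129 \frac{-4 - 1}{3 \cdot 10} + \sqrt{-84} = - 129 \cdot \frac{1}{3} \cdot \frac{1}{10} \left(-5\right) + 2 i \sqrt{21} = \left(-129\right) \left(- \frac{1}{6}\right) + 2 i \sqrt{21} = \frac{43}{2} + 2 i \sqrt{21}$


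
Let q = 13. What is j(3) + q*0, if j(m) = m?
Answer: 3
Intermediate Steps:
j(3) + q*0 = 3 + 13*0 = 3 + 0 = 3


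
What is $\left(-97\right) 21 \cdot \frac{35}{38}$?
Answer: $- \frac{71295}{38} \approx -1876.2$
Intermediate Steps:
$\left(-97\right) 21 \cdot \frac{35}{38} = - 2037 \cdot 35 \cdot \frac{1}{38} = \left(-2037\right) \frac{35}{38} = - \frac{71295}{38}$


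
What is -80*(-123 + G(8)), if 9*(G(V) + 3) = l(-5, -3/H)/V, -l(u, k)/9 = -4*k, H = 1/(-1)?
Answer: 9960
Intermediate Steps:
H = -1
l(u, k) = 36*k (l(u, k) = -(-36)*k = 36*k)
G(V) = -3 + 12/V (G(V) = -3 + ((36*(-3/(-1)))/V)/9 = -3 + ((36*(-3*(-1)))/V)/9 = -3 + ((36*3)/V)/9 = -3 + (108/V)/9 = -3 + 12/V)
-80*(-123 + G(8)) = -80*(-123 + (-3 + 12/8)) = -80*(-123 + (-3 + 12*(⅛))) = -80*(-123 + (-3 + 3/2)) = -80*(-123 - 3/2) = -80*(-249/2) = 9960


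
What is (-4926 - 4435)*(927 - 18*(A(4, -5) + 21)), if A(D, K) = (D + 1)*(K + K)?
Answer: -13564089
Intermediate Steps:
A(D, K) = 2*K*(1 + D) (A(D, K) = (1 + D)*(2*K) = 2*K*(1 + D))
(-4926 - 4435)*(927 - 18*(A(4, -5) + 21)) = (-4926 - 4435)*(927 - 18*(2*(-5)*(1 + 4) + 21)) = -9361*(927 - 18*(2*(-5)*5 + 21)) = -9361*(927 - 18*(-50 + 21)) = -9361*(927 - 18*(-29)) = -9361*(927 + 522) = -9361*1449 = -13564089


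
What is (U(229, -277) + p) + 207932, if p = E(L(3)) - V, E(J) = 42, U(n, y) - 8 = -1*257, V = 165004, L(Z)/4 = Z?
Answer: 42721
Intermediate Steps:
L(Z) = 4*Z
U(n, y) = -249 (U(n, y) = 8 - 1*257 = 8 - 257 = -249)
p = -164962 (p = 42 - 1*165004 = 42 - 165004 = -164962)
(U(229, -277) + p) + 207932 = (-249 - 164962) + 207932 = -165211 + 207932 = 42721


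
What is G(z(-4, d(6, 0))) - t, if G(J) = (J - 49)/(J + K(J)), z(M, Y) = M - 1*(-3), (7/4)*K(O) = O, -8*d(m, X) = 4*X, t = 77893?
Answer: -856473/11 ≈ -77861.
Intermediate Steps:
d(m, X) = -X/2
K(O) = 4*O/7
z(M, Y) = 3 + M (z(M, Y) = M + 3 = 3 + M)
G(J) = 7*(-49 + J)/(11*J) (G(J) = (J - 49)/(J + 4*J/7) = (-49 + J)/((11*J/7)) = (-49 + J)*(7/(11*J)) = 7*(-49 + J)/(11*J))
G(z(-4, d(6, 0))) - t = 7*(-49 + (3 - 4))/(11*(3 - 4)) - 1*77893 = (7/11)*(-49 - 1)/(-1) - 77893 = (7/11)*(-1)*(-50) - 77893 = 350/11 - 77893 = -856473/11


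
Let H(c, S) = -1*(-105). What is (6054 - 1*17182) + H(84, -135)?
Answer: -11023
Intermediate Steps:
H(c, S) = 105
(6054 - 1*17182) + H(84, -135) = (6054 - 1*17182) + 105 = (6054 - 17182) + 105 = -11128 + 105 = -11023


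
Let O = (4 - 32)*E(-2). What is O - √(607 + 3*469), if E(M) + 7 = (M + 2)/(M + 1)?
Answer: 196 - √2014 ≈ 151.12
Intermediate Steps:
E(M) = -7 + (2 + M)/(1 + M) (E(M) = -7 + (M + 2)/(M + 1) = -7 + (2 + M)/(1 + M))
O = 196 (O = (4 - 32)*((-5 - 6*(-2))/(1 - 2)) = -28*(-5 + 12)/(-1) = -(-28)*7 = -28*(-7) = 196)
O - √(607 + 3*469) = 196 - √(607 + 3*469) = 196 - √(607 + 1407) = 196 - √2014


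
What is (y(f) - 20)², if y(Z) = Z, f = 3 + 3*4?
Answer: 25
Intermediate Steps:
f = 15 (f = 3 + 12 = 15)
(y(f) - 20)² = (15 - 20)² = (-5)² = 25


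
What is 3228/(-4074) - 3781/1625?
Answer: -3441549/1103375 ≈ -3.1191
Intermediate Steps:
3228/(-4074) - 3781/1625 = 3228*(-1/4074) - 3781*1/1625 = -538/679 - 3781/1625 = -3441549/1103375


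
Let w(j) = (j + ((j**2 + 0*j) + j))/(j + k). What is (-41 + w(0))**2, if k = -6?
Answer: 1681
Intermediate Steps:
w(j) = (j**2 + 2*j)/(-6 + j) (w(j) = (j + ((j**2 + 0*j) + j))/(j - 6) = (j + ((j**2 + 0) + j))/(-6 + j) = (j + (j**2 + j))/(-6 + j) = (j + (j + j**2))/(-6 + j) = (j**2 + 2*j)/(-6 + j))
(-41 + w(0))**2 = (-41 + 0*(2 + 0)/(-6 + 0))**2 = (-41 + 0*2/(-6))**2 = (-41 + 0*(-1/6)*2)**2 = (-41 + 0)**2 = (-41)**2 = 1681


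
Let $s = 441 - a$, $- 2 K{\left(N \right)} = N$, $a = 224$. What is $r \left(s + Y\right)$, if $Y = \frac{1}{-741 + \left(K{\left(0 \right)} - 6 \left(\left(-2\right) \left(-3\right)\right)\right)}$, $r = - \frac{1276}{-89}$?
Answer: $\frac{215143808}{69153} \approx 3111.1$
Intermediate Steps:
$K{\left(N \right)} = - \frac{N}{2}$
$r = \frac{1276}{89}$ ($r = \left(-1276\right) \left(- \frac{1}{89}\right) = \frac{1276}{89} \approx 14.337$)
$s = 217$ ($s = 441 - 224 = 217$)
$Y = - \frac{1}{777}$ ($Y = \frac{1}{-741 - 6 \left(\left(-2\right) \left(-3\right)\right)} = \frac{1}{-741 + \left(0 - 36\right)} = \frac{1}{-741 - 36} = \frac{1}{-777} = - \frac{1}{777} \approx -0.001287$)
$r \left(s + Y\right) = \frac{1276 \left(217 - \frac{1}{777}\right)}{89} = \frac{1276}{89} \cdot \frac{168608}{777} = \frac{215143808}{69153}$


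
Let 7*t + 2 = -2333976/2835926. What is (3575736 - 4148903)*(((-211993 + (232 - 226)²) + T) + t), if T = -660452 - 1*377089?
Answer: 1015504336030243092/1417963 ≈ 7.1617e+11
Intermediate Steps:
T = -1037541 (T = -660452 - 377089 = -1037541)
t = -4002914/9925741 (t = -2/7 + (-2333976/2835926)/7 = -2/7 + (-2333976*1/2835926)/7 = -2/7 + (⅐)*(-1166988/1417963) = -2/7 - 1166988/9925741 = -4002914/9925741 ≈ -0.40329)
(3575736 - 4148903)*(((-211993 + (232 - 226)²) + T) + t) = (3575736 - 4148903)*(((-211993 + (232 - 226)²) - 1037541) - 4002914/9925741) = -573167*(((-211993 + 6²) - 1037541) - 4002914/9925741) = -573167*(((-211993 + 36) - 1037541) - 4002914/9925741) = -573167*((-211957 - 1037541) - 4002914/9925741) = -573167*(-1249498 - 4002914/9925741) = -573167*(-12402197530932/9925741) = 1015504336030243092/1417963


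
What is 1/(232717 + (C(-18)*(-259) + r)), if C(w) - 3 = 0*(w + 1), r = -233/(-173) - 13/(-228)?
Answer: 39444/9148696733 ≈ 4.3114e-6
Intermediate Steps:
r = 55373/39444 (r = -233*(-1/173) - 13*(-1/228) = 233/173 + 13/228 = 55373/39444 ≈ 1.4038)
C(w) = 3 (C(w) = 3 + 0*(w + 1) = 3 + 0*(1 + w) = 3 + 0 = 3)
1/(232717 + (C(-18)*(-259) + r)) = 1/(232717 + (3*(-259) + 55373/39444)) = 1/(232717 + (-777 + 55373/39444)) = 1/(232717 - 30592615/39444) = 1/(9148696733/39444) = 39444/9148696733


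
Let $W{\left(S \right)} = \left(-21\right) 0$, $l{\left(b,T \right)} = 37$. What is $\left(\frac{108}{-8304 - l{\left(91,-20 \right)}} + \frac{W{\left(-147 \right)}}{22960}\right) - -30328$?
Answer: $\frac{252965740}{8341} \approx 30328.0$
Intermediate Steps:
$W{\left(S \right)} = 0$
$\left(\frac{108}{-8304 - l{\left(91,-20 \right)}} + \frac{W{\left(-147 \right)}}{22960}\right) - -30328 = \left(\frac{108}{-8304 - 37} + \frac{0}{22960}\right) - -30328 = \left(\frac{108}{-8304 - 37} + 0 \cdot \frac{1}{22960}\right) + 30328 = \left(\frac{108}{-8341} + 0\right) + 30328 = \left(108 \left(- \frac{1}{8341}\right) + 0\right) + 30328 = \left(- \frac{108}{8341} + 0\right) + 30328 = - \frac{108}{8341} + 30328 = \frac{252965740}{8341}$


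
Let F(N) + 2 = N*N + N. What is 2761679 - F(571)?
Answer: 2435069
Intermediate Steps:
F(N) = -2 + N + N² (F(N) = -2 + (N*N + N) = -2 + (N² + N) = -2 + (N + N²) = -2 + N + N²)
2761679 - F(571) = 2761679 - (-2 + 571 + 571²) = 2761679 - (-2 + 571 + 326041) = 2761679 - 1*326610 = 2761679 - 326610 = 2435069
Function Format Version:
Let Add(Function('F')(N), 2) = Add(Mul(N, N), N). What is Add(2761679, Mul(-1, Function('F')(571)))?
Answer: 2435069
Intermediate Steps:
Function('F')(N) = Add(-2, N, Pow(N, 2)) (Function('F')(N) = Add(-2, Add(Mul(N, N), N)) = Add(-2, Add(Pow(N, 2), N)) = Add(-2, Add(N, Pow(N, 2))) = Add(-2, N, Pow(N, 2)))
Add(2761679, Mul(-1, Function('F')(571))) = Add(2761679, Mul(-1, Add(-2, 571, Pow(571, 2)))) = Add(2761679, Mul(-1, Add(-2, 571, 326041))) = Add(2761679, Mul(-1, 326610)) = Add(2761679, -326610) = 2435069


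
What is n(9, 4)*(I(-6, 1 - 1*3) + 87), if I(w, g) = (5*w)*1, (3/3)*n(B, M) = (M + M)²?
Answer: 3648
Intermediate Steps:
n(B, M) = 4*M² (n(B, M) = (M + M)² = (2*M)² = 4*M²)
I(w, g) = 5*w
n(9, 4)*(I(-6, 1 - 1*3) + 87) = (4*4²)*(5*(-6) + 87) = (4*16)*(-30 + 87) = 64*57 = 3648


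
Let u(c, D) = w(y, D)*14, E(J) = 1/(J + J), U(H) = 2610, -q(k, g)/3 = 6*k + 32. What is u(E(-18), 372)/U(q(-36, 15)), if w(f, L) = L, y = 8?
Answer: 868/435 ≈ 1.9954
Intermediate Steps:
q(k, g) = -96 - 18*k (q(k, g) = -3*(6*k + 32) = -3*(32 + 6*k) = -96 - 18*k)
E(J) = 1/(2*J)
u(c, D) = 14*D (u(c, D) = D*14 = 14*D)
u(E(-18), 372)/U(q(-36, 15)) = (14*372)/2610 = 5208*(1/2610) = 868/435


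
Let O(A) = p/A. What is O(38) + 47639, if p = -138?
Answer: 905072/19 ≈ 47635.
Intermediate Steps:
O(A) = -138/A
O(38) + 47639 = -138/38 + 47639 = -138*1/38 + 47639 = -69/19 + 47639 = 905072/19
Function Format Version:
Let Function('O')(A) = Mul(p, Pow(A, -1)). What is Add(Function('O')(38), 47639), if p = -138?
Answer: Rational(905072, 19) ≈ 47635.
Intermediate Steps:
Function('O')(A) = Mul(-138, Pow(A, -1))
Add(Function('O')(38), 47639) = Add(Mul(-138, Pow(38, -1)), 47639) = Add(Mul(-138, Rational(1, 38)), 47639) = Add(Rational(-69, 19), 47639) = Rational(905072, 19)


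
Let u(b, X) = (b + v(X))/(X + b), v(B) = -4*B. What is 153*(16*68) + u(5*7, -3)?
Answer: 5326895/32 ≈ 1.6647e+5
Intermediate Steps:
u(b, X) = (b - 4*X)/(X + b)
153*(16*68) + u(5*7, -3) = 153*(16*68) + (5*7 - 4*(-3))/(-3 + 5*7) = 153*1088 + (35 + 12)/(-3 + 35) = 166464 + 47/32 = 5326895/32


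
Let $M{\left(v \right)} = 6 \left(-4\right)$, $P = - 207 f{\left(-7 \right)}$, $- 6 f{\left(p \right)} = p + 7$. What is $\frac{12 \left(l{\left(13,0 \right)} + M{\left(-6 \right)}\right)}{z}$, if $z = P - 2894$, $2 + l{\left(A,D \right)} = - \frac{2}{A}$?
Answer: $\frac{2040}{18811} \approx 0.10845$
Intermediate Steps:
$f{\left(p \right)} = - \frac{7}{6} - \frac{p}{6}$ ($f{\left(p \right)} = - \frac{p + 7}{6} = - \frac{7 + p}{6} = - \frac{7}{6} - \frac{p}{6}$)
$l{\left(A,D \right)} = -2 - \frac{2}{A}$
$P = 0$ ($P = - 207 \left(- \frac{7}{6} - - \frac{7}{6}\right) = - 207 \left(- \frac{7}{6} + \frac{7}{6}\right) = \left(-207\right) 0 = 0$)
$M{\left(v \right)} = -24$
$z = -2894$ ($z = 0 - 2894 = -2894$)
$\frac{12 \left(l{\left(13,0 \right)} + M{\left(-6 \right)}\right)}{z} = \frac{12 \left(\left(-2 - \frac{2}{13}\right) - 24\right)}{-2894} = 12 \left(\left(-2 - \frac{2}{13}\right) - 24\right) \left(- \frac{1}{2894}\right) = 12 \left(- \frac{28}{13} - 24\right) \left(- \frac{1}{2894}\right) = 12 \left(- \frac{340}{13}\right) \left(- \frac{1}{2894}\right) = \left(- \frac{4080}{13}\right) \left(- \frac{1}{2894}\right) = \frac{2040}{18811}$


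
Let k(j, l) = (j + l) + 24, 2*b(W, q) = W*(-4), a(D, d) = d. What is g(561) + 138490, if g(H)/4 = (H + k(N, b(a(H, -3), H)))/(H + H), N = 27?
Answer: 25898042/187 ≈ 1.3849e+5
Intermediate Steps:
b(W, q) = -2*W (b(W, q) = (W*(-4))/2 = (-4*W)/2 = -2*W)
k(j, l) = 24 + j + l
g(H) = 2*(57 + H)/H (g(H) = 4*((H + (24 + 27 - 2*(-3)))/(H + H)) = 4*((H + (24 + 27 + 6))/((2*H))) = 4*((H + 57)*(1/(2*H))) = 4*((57 + H)*(1/(2*H))) = 4*((57 + H)/(2*H)) = 2*(57 + H)/H)
g(561) + 138490 = (2 + 114/561) + 138490 = (2 + 114*(1/561)) + 138490 = (2 + 38/187) + 138490 = 412/187 + 138490 = 25898042/187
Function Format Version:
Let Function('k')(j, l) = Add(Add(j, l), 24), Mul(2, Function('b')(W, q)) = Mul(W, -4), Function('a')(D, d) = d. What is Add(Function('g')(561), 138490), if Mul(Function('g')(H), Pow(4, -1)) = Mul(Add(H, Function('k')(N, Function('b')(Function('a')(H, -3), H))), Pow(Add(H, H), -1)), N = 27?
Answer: Rational(25898042, 187) ≈ 1.3849e+5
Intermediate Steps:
Function('b')(W, q) = Mul(-2, W) (Function('b')(W, q) = Mul(Rational(1, 2), Mul(W, -4)) = Mul(Rational(1, 2), Mul(-4, W)) = Mul(-2, W))
Function('k')(j, l) = Add(24, j, l)
Function('g')(H) = Mul(2, Pow(H, -1), Add(57, H)) (Function('g')(H) = Mul(4, Mul(Add(H, Add(24, 27, Mul(-2, -3))), Pow(Add(H, H), -1))) = Mul(4, Mul(Add(H, Add(24, 27, 6)), Pow(Mul(2, H), -1))) = Mul(4, Mul(Add(H, 57), Mul(Rational(1, 2), Pow(H, -1)))) = Mul(4, Mul(Add(57, H), Mul(Rational(1, 2), Pow(H, -1)))) = Mul(4, Mul(Rational(1, 2), Pow(H, -1), Add(57, H))) = Mul(2, Pow(H, -1), Add(57, H)))
Add(Function('g')(561), 138490) = Add(Add(2, Mul(114, Pow(561, -1))), 138490) = Add(Add(2, Mul(114, Rational(1, 561))), 138490) = Add(Add(2, Rational(38, 187)), 138490) = Add(Rational(412, 187), 138490) = Rational(25898042, 187)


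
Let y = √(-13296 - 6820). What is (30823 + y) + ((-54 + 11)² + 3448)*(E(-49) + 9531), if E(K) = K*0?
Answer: 50516530 + 2*I*√5029 ≈ 5.0517e+7 + 141.83*I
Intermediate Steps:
E(K) = 0
y = 2*I*√5029 (y = √(-20116) = 2*I*√5029 ≈ 141.83*I)
(30823 + y) + ((-54 + 11)² + 3448)*(E(-49) + 9531) = (30823 + 2*I*√5029) + ((-54 + 11)² + 3448)*(0 + 9531) = (30823 + 2*I*√5029) + ((-43)² + 3448)*9531 = (30823 + 2*I*√5029) + (1849 + 3448)*9531 = (30823 + 2*I*√5029) + 5297*9531 = (30823 + 2*I*√5029) + 50485707 = 50516530 + 2*I*√5029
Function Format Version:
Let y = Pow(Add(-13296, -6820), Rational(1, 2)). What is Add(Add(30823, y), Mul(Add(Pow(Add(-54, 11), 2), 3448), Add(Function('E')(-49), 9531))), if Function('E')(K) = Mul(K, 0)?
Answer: Add(50516530, Mul(2, I, Pow(5029, Rational(1, 2)))) ≈ Add(5.0517e+7, Mul(141.83, I))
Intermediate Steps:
Function('E')(K) = 0
y = Mul(2, I, Pow(5029, Rational(1, 2))) (y = Pow(-20116, Rational(1, 2)) = Mul(2, I, Pow(5029, Rational(1, 2))) ≈ Mul(141.83, I))
Add(Add(30823, y), Mul(Add(Pow(Add(-54, 11), 2), 3448), Add(Function('E')(-49), 9531))) = Add(Add(30823, Mul(2, I, Pow(5029, Rational(1, 2)))), Mul(Add(Pow(Add(-54, 11), 2), 3448), Add(0, 9531))) = Add(Add(30823, Mul(2, I, Pow(5029, Rational(1, 2)))), Mul(Add(Pow(-43, 2), 3448), 9531)) = Add(Add(30823, Mul(2, I, Pow(5029, Rational(1, 2)))), Mul(Add(1849, 3448), 9531)) = Add(Add(30823, Mul(2, I, Pow(5029, Rational(1, 2)))), Mul(5297, 9531)) = Add(Add(30823, Mul(2, I, Pow(5029, Rational(1, 2)))), 50485707) = Add(50516530, Mul(2, I, Pow(5029, Rational(1, 2))))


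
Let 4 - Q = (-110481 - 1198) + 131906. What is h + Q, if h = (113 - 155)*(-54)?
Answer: -17955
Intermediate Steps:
h = 2268 (h = -42*(-54) = 2268)
Q = -20223 (Q = 4 - ((-110481 - 1198) + 131906) = 4 - (-111679 + 131906) = 4 - 1*20227 = 4 - 20227 = -20223)
h + Q = 2268 - 20223 = -17955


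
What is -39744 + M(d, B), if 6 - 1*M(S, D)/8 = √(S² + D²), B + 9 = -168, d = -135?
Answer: -39696 - 24*√5506 ≈ -41477.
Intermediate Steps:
B = -177 (B = -9 - 168 = -177)
M(S, D) = 48 - 8*√(D² + S²) (M(S, D) = 48 - 8*√(S² + D²) = 48 - 8*√(D² + S²))
-39744 + M(d, B) = -39744 + (48 - 8*√((-177)² + (-135)²)) = -39744 + (48 - 8*√(31329 + 18225)) = -39744 + (48 - 24*√5506) = -39696 - 24*√5506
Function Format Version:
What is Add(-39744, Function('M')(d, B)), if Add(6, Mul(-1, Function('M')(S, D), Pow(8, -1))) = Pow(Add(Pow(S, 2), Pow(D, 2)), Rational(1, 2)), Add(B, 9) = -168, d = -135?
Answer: Add(-39696, Mul(-24, Pow(5506, Rational(1, 2)))) ≈ -41477.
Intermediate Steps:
B = -177 (B = Add(-9, -168) = -177)
Function('M')(S, D) = Add(48, Mul(-8, Pow(Add(Pow(D, 2), Pow(S, 2)), Rational(1, 2)))) (Function('M')(S, D) = Add(48, Mul(-8, Pow(Add(Pow(S, 2), Pow(D, 2)), Rational(1, 2)))) = Add(48, Mul(-8, Pow(Add(Pow(D, 2), Pow(S, 2)), Rational(1, 2)))))
Add(-39744, Function('M')(d, B)) = Add(-39744, Add(48, Mul(-8, Pow(Add(Pow(-177, 2), Pow(-135, 2)), Rational(1, 2))))) = Add(-39744, Add(48, Mul(-8, Pow(Add(31329, 18225), Rational(1, 2))))) = Add(-39744, Add(48, Mul(-8, Pow(49554, Rational(1, 2))))) = Add(-39744, Add(48, Mul(-8, Mul(3, Pow(5506, Rational(1, 2)))))) = Add(-39744, Add(48, Mul(-24, Pow(5506, Rational(1, 2))))) = Add(-39696, Mul(-24, Pow(5506, Rational(1, 2))))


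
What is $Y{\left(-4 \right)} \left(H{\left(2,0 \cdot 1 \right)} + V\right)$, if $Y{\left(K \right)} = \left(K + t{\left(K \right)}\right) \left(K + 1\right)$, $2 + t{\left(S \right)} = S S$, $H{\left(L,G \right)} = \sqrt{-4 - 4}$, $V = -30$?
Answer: $900 - 60 i \sqrt{2} \approx 900.0 - 84.853 i$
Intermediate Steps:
$H{\left(L,G \right)} = 2 i \sqrt{2}$ ($H{\left(L,G \right)} = \sqrt{-8} = 2 i \sqrt{2}$)
$t{\left(S \right)} = -2 + S^{2}$ ($t{\left(S \right)} = -2 + S S = -2 + S^{2}$)
$Y{\left(K \right)} = \left(1 + K\right) \left(-2 + K + K^{2}\right)$ ($Y{\left(K \right)} = \left(K + \left(-2 + K^{2}\right)\right) \left(K + 1\right) = \left(-2 + K + K^{2}\right) \left(1 + K\right) = \left(1 + K\right) \left(-2 + K + K^{2}\right)$)
$Y{\left(-4 \right)} \left(H{\left(2,0 \cdot 1 \right)} + V\right) = \left(-2 + \left(-4\right)^{3} - -4 + 2 \left(-4\right)^{2}\right) \left(2 i \sqrt{2} - 30\right) = \left(-2 - 64 + 4 + 2 \cdot 16\right) \left(-30 + 2 i \sqrt{2}\right) = \left(-2 - 64 + 4 + 32\right) \left(-30 + 2 i \sqrt{2}\right) = - 30 \left(-30 + 2 i \sqrt{2}\right) = 900 - 60 i \sqrt{2}$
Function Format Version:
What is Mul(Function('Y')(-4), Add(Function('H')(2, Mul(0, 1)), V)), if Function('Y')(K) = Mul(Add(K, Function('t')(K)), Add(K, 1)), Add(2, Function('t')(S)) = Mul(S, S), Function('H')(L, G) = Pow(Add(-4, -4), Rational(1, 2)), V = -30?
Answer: Add(900, Mul(-60, I, Pow(2, Rational(1, 2)))) ≈ Add(900.00, Mul(-84.853, I))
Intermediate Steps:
Function('H')(L, G) = Mul(2, I, Pow(2, Rational(1, 2))) (Function('H')(L, G) = Pow(-8, Rational(1, 2)) = Mul(2, I, Pow(2, Rational(1, 2))))
Function('t')(S) = Add(-2, Pow(S, 2)) (Function('t')(S) = Add(-2, Mul(S, S)) = Add(-2, Pow(S, 2)))
Function('Y')(K) = Mul(Add(1, K), Add(-2, K, Pow(K, 2))) (Function('Y')(K) = Mul(Add(K, Add(-2, Pow(K, 2))), Add(K, 1)) = Mul(Add(-2, K, Pow(K, 2)), Add(1, K)) = Mul(Add(1, K), Add(-2, K, Pow(K, 2))))
Mul(Function('Y')(-4), Add(Function('H')(2, Mul(0, 1)), V)) = Mul(Add(-2, Pow(-4, 3), Mul(-1, -4), Mul(2, Pow(-4, 2))), Add(Mul(2, I, Pow(2, Rational(1, 2))), -30)) = Mul(Add(-2, -64, 4, Mul(2, 16)), Add(-30, Mul(2, I, Pow(2, Rational(1, 2))))) = Mul(Add(-2, -64, 4, 32), Add(-30, Mul(2, I, Pow(2, Rational(1, 2))))) = Mul(-30, Add(-30, Mul(2, I, Pow(2, Rational(1, 2))))) = Add(900, Mul(-60, I, Pow(2, Rational(1, 2))))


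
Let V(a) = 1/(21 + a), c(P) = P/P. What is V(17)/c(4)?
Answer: 1/38 ≈ 0.026316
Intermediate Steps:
c(P) = 1
V(17)/c(4) = 1/((21 + 17)*1) = 1/38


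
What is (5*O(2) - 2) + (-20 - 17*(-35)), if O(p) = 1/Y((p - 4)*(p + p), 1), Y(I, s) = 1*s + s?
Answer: 1151/2 ≈ 575.50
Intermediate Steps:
Y(I, s) = 2*s (Y(I, s) = s + s = 2*s)
O(p) = ½ (O(p) = 1/(2*1) = 1/2 = ½)
(5*O(2) - 2) + (-20 - 17*(-35)) = (5*(½) - 2) + (-20 - 17*(-35)) = (5/2 - 2) + (-20 + 595) = ½ + 575 = 1151/2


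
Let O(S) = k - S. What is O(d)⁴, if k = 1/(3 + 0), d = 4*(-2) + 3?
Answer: 65536/81 ≈ 809.09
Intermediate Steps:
d = -5 (d = -8 + 3 = -5)
k = ⅓ (k = 1/3 = ⅓ ≈ 0.33333)
O(S) = ⅓ - S
O(d)⁴ = (⅓ - 1*(-5))⁴ = (⅓ + 5)⁴ = (16/3)⁴ = 65536/81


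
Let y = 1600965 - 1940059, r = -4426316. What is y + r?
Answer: -4765410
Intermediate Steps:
y = -339094
y + r = -339094 - 4426316 = -4765410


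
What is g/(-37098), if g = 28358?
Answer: -14179/18549 ≈ -0.76441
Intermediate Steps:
g/(-37098) = 28358/(-37098) = 28358*(-1/37098) = -14179/18549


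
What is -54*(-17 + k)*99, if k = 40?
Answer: -122958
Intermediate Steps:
-54*(-17 + k)*99 = -54*(-17 + 40)*99 = -54*23*99 = -1242*99 = -122958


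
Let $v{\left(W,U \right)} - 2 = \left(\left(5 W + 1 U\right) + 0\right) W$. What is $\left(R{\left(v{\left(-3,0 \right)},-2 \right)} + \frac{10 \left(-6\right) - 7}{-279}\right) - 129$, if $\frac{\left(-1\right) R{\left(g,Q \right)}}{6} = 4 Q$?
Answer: $- \frac{22532}{279} \approx -80.76$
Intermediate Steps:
$v{\left(W,U \right)} = 2 + W \left(U + 5 W\right)$ ($v{\left(W,U \right)} = 2 + \left(\left(5 W + 1 U\right) + 0\right) W = 2 + \left(\left(5 W + U\right) + 0\right) W = 2 + \left(\left(U + 5 W\right) + 0\right) W = 2 + \left(U + 5 W\right) W = 2 + W \left(U + 5 W\right)$)
$R{\left(g,Q \right)} = - 24 Q$ ($R{\left(g,Q \right)} = - 6 \cdot 4 Q = - 24 Q$)
$\left(R{\left(v{\left(-3,0 \right)},-2 \right)} + \frac{10 \left(-6\right) - 7}{-279}\right) - 129 = \left(\left(-24\right) \left(-2\right) + \frac{10 \left(-6\right) - 7}{-279}\right) - 129 = \left(48 + \left(-60 - 7\right) \left(- \frac{1}{279}\right)\right) - 129 = \left(48 - - \frac{67}{279}\right) - 129 = \left(48 + \frac{67}{279}\right) - 129 = \frac{13459}{279} - 129 = - \frac{22532}{279}$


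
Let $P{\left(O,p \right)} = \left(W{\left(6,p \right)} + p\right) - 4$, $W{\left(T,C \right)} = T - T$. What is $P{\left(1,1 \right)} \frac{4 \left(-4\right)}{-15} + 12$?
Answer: $\frac{44}{5} \approx 8.8$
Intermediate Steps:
$W{\left(T,C \right)} = 0$
$P{\left(O,p \right)} = -4 + p$ ($P{\left(O,p \right)} = \left(0 + p\right) - 4 = p - 4 = -4 + p$)
$P{\left(1,1 \right)} \frac{4 \left(-4\right)}{-15} + 12 = \left(-4 + 1\right) \frac{4 \left(-4\right)}{-15} + 12 = - 3 \left(\left(-16\right) \left(- \frac{1}{15}\right)\right) + 12 = \left(-3\right) \frac{16}{15} + 12 = - \frac{16}{5} + 12 = \frac{44}{5}$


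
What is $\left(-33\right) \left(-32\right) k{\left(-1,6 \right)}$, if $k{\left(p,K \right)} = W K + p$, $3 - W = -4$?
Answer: $43296$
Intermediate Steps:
$W = 7$ ($W = 3 - -4 = 3 + 4 = 7$)
$k{\left(p,K \right)} = p + 7 K$ ($k{\left(p,K \right)} = 7 K + p = p + 7 K$)
$\left(-33\right) \left(-32\right) k{\left(-1,6 \right)} = \left(-33\right) \left(-32\right) \left(-1 + 7 \cdot 6\right) = 1056 \left(-1 + 42\right) = 1056 \cdot 41 = 43296$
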